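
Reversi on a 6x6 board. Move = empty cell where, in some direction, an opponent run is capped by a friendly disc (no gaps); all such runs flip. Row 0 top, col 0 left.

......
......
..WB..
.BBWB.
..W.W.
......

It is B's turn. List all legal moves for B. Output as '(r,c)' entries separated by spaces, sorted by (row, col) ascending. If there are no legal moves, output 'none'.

(1,1): no bracket -> illegal
(1,2): flips 1 -> legal
(1,3): flips 1 -> legal
(2,1): flips 1 -> legal
(2,4): no bracket -> illegal
(3,5): no bracket -> illegal
(4,1): no bracket -> illegal
(4,3): flips 1 -> legal
(4,5): no bracket -> illegal
(5,1): no bracket -> illegal
(5,2): flips 1 -> legal
(5,3): flips 1 -> legal
(5,4): flips 1 -> legal
(5,5): no bracket -> illegal

Answer: (1,2) (1,3) (2,1) (4,3) (5,2) (5,3) (5,4)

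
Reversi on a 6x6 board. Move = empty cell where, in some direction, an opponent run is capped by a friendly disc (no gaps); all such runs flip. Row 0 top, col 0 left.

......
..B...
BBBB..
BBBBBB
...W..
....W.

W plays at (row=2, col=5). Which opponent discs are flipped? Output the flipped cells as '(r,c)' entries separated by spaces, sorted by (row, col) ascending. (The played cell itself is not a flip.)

Answer: (3,4)

Derivation:
Dir NW: first cell '.' (not opp) -> no flip
Dir N: first cell '.' (not opp) -> no flip
Dir NE: edge -> no flip
Dir W: first cell '.' (not opp) -> no flip
Dir E: edge -> no flip
Dir SW: opp run (3,4) capped by W -> flip
Dir S: opp run (3,5), next='.' -> no flip
Dir SE: edge -> no flip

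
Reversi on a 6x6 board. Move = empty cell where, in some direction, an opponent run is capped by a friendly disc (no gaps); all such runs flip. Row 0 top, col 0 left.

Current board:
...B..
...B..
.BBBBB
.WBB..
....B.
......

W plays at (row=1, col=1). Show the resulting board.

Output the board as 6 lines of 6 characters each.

Answer: ...B..
.W.B..
.WBBBB
.WBB..
....B.
......

Derivation:
Place W at (1,1); scan 8 dirs for brackets.
Dir NW: first cell '.' (not opp) -> no flip
Dir N: first cell '.' (not opp) -> no flip
Dir NE: first cell '.' (not opp) -> no flip
Dir W: first cell '.' (not opp) -> no flip
Dir E: first cell '.' (not opp) -> no flip
Dir SW: first cell '.' (not opp) -> no flip
Dir S: opp run (2,1) capped by W -> flip
Dir SE: opp run (2,2) (3,3) (4,4), next='.' -> no flip
All flips: (2,1)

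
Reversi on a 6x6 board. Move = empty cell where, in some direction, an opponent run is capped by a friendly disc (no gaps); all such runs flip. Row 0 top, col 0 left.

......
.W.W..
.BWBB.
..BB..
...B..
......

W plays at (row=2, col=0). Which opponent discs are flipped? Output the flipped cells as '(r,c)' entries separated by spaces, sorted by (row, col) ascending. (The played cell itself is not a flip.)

Answer: (2,1)

Derivation:
Dir NW: edge -> no flip
Dir N: first cell '.' (not opp) -> no flip
Dir NE: first cell 'W' (not opp) -> no flip
Dir W: edge -> no flip
Dir E: opp run (2,1) capped by W -> flip
Dir SW: edge -> no flip
Dir S: first cell '.' (not opp) -> no flip
Dir SE: first cell '.' (not opp) -> no flip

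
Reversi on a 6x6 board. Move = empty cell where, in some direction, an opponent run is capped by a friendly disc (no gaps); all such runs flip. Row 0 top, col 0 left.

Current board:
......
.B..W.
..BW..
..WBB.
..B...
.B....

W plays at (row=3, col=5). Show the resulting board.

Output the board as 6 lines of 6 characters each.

Place W at (3,5); scan 8 dirs for brackets.
Dir NW: first cell '.' (not opp) -> no flip
Dir N: first cell '.' (not opp) -> no flip
Dir NE: edge -> no flip
Dir W: opp run (3,4) (3,3) capped by W -> flip
Dir E: edge -> no flip
Dir SW: first cell '.' (not opp) -> no flip
Dir S: first cell '.' (not opp) -> no flip
Dir SE: edge -> no flip
All flips: (3,3) (3,4)

Answer: ......
.B..W.
..BW..
..WWWW
..B...
.B....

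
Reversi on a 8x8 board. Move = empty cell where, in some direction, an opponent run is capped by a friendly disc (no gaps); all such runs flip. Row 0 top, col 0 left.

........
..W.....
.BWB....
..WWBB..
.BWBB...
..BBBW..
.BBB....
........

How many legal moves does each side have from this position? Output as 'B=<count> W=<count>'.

-- B to move --
(0,1): flips 1 -> legal
(0,2): flips 4 -> legal
(0,3): flips 1 -> legal
(1,1): flips 2 -> legal
(1,3): no bracket -> illegal
(2,4): no bracket -> illegal
(3,1): flips 3 -> legal
(4,5): no bracket -> illegal
(4,6): no bracket -> illegal
(5,1): no bracket -> illegal
(5,6): flips 1 -> legal
(6,4): no bracket -> illegal
(6,5): no bracket -> illegal
(6,6): flips 1 -> legal
B mobility = 7
-- W to move --
(1,0): flips 1 -> legal
(1,1): no bracket -> illegal
(1,3): flips 1 -> legal
(1,4): flips 1 -> legal
(2,0): flips 1 -> legal
(2,4): flips 1 -> legal
(2,5): no bracket -> illegal
(2,6): no bracket -> illegal
(3,0): flips 1 -> legal
(3,1): no bracket -> illegal
(3,6): flips 2 -> legal
(4,0): flips 1 -> legal
(4,5): flips 4 -> legal
(4,6): no bracket -> illegal
(5,0): flips 1 -> legal
(5,1): flips 3 -> legal
(6,0): no bracket -> illegal
(6,4): flips 1 -> legal
(6,5): flips 2 -> legal
(7,0): no bracket -> illegal
(7,1): no bracket -> illegal
(7,2): flips 2 -> legal
(7,3): flips 3 -> legal
(7,4): no bracket -> illegal
W mobility = 15

Answer: B=7 W=15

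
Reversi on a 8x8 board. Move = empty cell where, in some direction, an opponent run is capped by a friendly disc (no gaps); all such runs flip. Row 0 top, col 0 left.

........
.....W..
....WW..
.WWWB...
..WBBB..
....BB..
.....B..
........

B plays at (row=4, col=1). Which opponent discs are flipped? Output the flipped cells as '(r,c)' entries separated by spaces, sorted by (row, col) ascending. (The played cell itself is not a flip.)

Answer: (4,2)

Derivation:
Dir NW: first cell '.' (not opp) -> no flip
Dir N: opp run (3,1), next='.' -> no flip
Dir NE: opp run (3,2), next='.' -> no flip
Dir W: first cell '.' (not opp) -> no flip
Dir E: opp run (4,2) capped by B -> flip
Dir SW: first cell '.' (not opp) -> no flip
Dir S: first cell '.' (not opp) -> no flip
Dir SE: first cell '.' (not opp) -> no flip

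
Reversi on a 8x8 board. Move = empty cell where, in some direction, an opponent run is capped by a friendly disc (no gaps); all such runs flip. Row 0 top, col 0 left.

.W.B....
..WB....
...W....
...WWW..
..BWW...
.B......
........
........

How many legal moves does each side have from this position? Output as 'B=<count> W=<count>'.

Answer: B=5 W=3

Derivation:
-- B to move --
(0,0): no bracket -> illegal
(0,2): no bracket -> illegal
(1,0): no bracket -> illegal
(1,1): flips 1 -> legal
(1,4): no bracket -> illegal
(2,1): flips 1 -> legal
(2,2): no bracket -> illegal
(2,4): flips 1 -> legal
(2,5): no bracket -> illegal
(2,6): no bracket -> illegal
(3,2): no bracket -> illegal
(3,6): no bracket -> illegal
(4,5): flips 2 -> legal
(4,6): no bracket -> illegal
(5,2): no bracket -> illegal
(5,3): flips 3 -> legal
(5,4): no bracket -> illegal
(5,5): no bracket -> illegal
B mobility = 5
-- W to move --
(0,2): no bracket -> illegal
(0,4): no bracket -> illegal
(1,4): flips 1 -> legal
(2,2): no bracket -> illegal
(2,4): no bracket -> illegal
(3,1): no bracket -> illegal
(3,2): no bracket -> illegal
(4,0): no bracket -> illegal
(4,1): flips 1 -> legal
(5,0): no bracket -> illegal
(5,2): no bracket -> illegal
(5,3): no bracket -> illegal
(6,0): flips 2 -> legal
(6,1): no bracket -> illegal
(6,2): no bracket -> illegal
W mobility = 3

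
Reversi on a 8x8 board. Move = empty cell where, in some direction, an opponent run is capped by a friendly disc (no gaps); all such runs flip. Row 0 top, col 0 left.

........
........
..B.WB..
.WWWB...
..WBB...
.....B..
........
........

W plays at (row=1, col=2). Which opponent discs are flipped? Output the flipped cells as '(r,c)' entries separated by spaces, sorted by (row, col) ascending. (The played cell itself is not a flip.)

Dir NW: first cell '.' (not opp) -> no flip
Dir N: first cell '.' (not opp) -> no flip
Dir NE: first cell '.' (not opp) -> no flip
Dir W: first cell '.' (not opp) -> no flip
Dir E: first cell '.' (not opp) -> no flip
Dir SW: first cell '.' (not opp) -> no flip
Dir S: opp run (2,2) capped by W -> flip
Dir SE: first cell '.' (not opp) -> no flip

Answer: (2,2)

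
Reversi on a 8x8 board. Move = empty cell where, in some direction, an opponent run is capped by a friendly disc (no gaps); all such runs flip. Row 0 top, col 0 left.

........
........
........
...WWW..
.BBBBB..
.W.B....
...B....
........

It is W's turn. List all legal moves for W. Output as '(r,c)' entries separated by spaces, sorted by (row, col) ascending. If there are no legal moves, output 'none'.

Answer: (3,1) (5,2) (5,4) (5,5) (5,6) (6,2) (7,3)

Derivation:
(3,0): no bracket -> illegal
(3,1): flips 1 -> legal
(3,2): no bracket -> illegal
(3,6): no bracket -> illegal
(4,0): no bracket -> illegal
(4,6): no bracket -> illegal
(5,0): no bracket -> illegal
(5,2): flips 1 -> legal
(5,4): flips 1 -> legal
(5,5): flips 2 -> legal
(5,6): flips 1 -> legal
(6,2): flips 2 -> legal
(6,4): no bracket -> illegal
(7,2): no bracket -> illegal
(7,3): flips 3 -> legal
(7,4): no bracket -> illegal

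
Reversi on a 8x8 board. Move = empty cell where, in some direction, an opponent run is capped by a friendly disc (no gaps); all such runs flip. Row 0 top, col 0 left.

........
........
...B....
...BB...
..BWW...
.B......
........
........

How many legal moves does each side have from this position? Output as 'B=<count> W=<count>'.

-- B to move --
(3,2): no bracket -> illegal
(3,5): no bracket -> illegal
(4,5): flips 2 -> legal
(5,2): flips 1 -> legal
(5,3): flips 1 -> legal
(5,4): flips 1 -> legal
(5,5): flips 1 -> legal
B mobility = 5
-- W to move --
(1,2): no bracket -> illegal
(1,3): flips 2 -> legal
(1,4): no bracket -> illegal
(2,2): flips 1 -> legal
(2,4): flips 1 -> legal
(2,5): flips 1 -> legal
(3,1): no bracket -> illegal
(3,2): no bracket -> illegal
(3,5): no bracket -> illegal
(4,0): no bracket -> illegal
(4,1): flips 1 -> legal
(4,5): no bracket -> illegal
(5,0): no bracket -> illegal
(5,2): no bracket -> illegal
(5,3): no bracket -> illegal
(6,0): no bracket -> illegal
(6,1): no bracket -> illegal
(6,2): no bracket -> illegal
W mobility = 5

Answer: B=5 W=5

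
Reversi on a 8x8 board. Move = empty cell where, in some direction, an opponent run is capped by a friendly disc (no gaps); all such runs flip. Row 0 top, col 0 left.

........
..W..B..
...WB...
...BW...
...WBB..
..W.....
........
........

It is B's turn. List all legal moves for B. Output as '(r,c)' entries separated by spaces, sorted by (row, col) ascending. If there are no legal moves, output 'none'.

Answer: (0,1) (1,3) (2,2) (3,5) (4,2) (5,3)

Derivation:
(0,1): flips 3 -> legal
(0,2): no bracket -> illegal
(0,3): no bracket -> illegal
(1,1): no bracket -> illegal
(1,3): flips 1 -> legal
(1,4): no bracket -> illegal
(2,1): no bracket -> illegal
(2,2): flips 1 -> legal
(2,5): no bracket -> illegal
(3,2): no bracket -> illegal
(3,5): flips 1 -> legal
(4,1): no bracket -> illegal
(4,2): flips 1 -> legal
(5,1): no bracket -> illegal
(5,3): flips 1 -> legal
(5,4): no bracket -> illegal
(6,1): no bracket -> illegal
(6,2): no bracket -> illegal
(6,3): no bracket -> illegal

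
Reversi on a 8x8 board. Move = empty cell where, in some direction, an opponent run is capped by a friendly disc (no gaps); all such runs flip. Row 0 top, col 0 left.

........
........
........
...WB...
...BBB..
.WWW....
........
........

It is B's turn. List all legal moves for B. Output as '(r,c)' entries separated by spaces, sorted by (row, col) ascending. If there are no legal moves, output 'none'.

(2,2): flips 1 -> legal
(2,3): flips 1 -> legal
(2,4): no bracket -> illegal
(3,2): flips 1 -> legal
(4,0): no bracket -> illegal
(4,1): no bracket -> illegal
(4,2): no bracket -> illegal
(5,0): no bracket -> illegal
(5,4): no bracket -> illegal
(6,0): no bracket -> illegal
(6,1): flips 1 -> legal
(6,2): flips 1 -> legal
(6,3): flips 1 -> legal
(6,4): no bracket -> illegal

Answer: (2,2) (2,3) (3,2) (6,1) (6,2) (6,3)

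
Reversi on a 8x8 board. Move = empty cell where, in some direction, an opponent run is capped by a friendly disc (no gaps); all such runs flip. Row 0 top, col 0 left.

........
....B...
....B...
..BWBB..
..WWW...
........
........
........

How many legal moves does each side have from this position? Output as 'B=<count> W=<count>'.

Answer: B=4 W=8

Derivation:
-- B to move --
(2,2): no bracket -> illegal
(2,3): no bracket -> illegal
(3,1): no bracket -> illegal
(4,1): no bracket -> illegal
(4,5): no bracket -> illegal
(5,1): flips 2 -> legal
(5,2): flips 2 -> legal
(5,3): flips 1 -> legal
(5,4): flips 2 -> legal
(5,5): no bracket -> illegal
B mobility = 4
-- W to move --
(0,3): no bracket -> illegal
(0,4): flips 3 -> legal
(0,5): no bracket -> illegal
(1,3): no bracket -> illegal
(1,5): flips 1 -> legal
(2,1): flips 1 -> legal
(2,2): flips 1 -> legal
(2,3): no bracket -> illegal
(2,5): flips 1 -> legal
(2,6): flips 1 -> legal
(3,1): flips 1 -> legal
(3,6): flips 2 -> legal
(4,1): no bracket -> illegal
(4,5): no bracket -> illegal
(4,6): no bracket -> illegal
W mobility = 8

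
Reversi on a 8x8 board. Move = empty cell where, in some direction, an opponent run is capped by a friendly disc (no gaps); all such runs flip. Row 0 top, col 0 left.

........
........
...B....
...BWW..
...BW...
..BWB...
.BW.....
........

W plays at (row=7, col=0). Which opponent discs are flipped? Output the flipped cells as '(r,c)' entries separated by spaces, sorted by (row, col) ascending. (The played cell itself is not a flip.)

Dir NW: edge -> no flip
Dir N: first cell '.' (not opp) -> no flip
Dir NE: opp run (6,1) (5,2) (4,3) capped by W -> flip
Dir W: edge -> no flip
Dir E: first cell '.' (not opp) -> no flip
Dir SW: edge -> no flip
Dir S: edge -> no flip
Dir SE: edge -> no flip

Answer: (4,3) (5,2) (6,1)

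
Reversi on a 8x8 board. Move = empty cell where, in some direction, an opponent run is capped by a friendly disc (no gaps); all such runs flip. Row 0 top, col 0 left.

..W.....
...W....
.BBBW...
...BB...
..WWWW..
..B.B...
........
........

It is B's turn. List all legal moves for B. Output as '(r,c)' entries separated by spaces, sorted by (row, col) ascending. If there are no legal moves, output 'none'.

Answer: (0,3) (0,4) (1,4) (1,5) (2,5) (3,2) (3,6) (5,1) (5,3) (5,5) (5,6)

Derivation:
(0,1): no bracket -> illegal
(0,3): flips 1 -> legal
(0,4): flips 1 -> legal
(1,1): no bracket -> illegal
(1,2): no bracket -> illegal
(1,4): flips 1 -> legal
(1,5): flips 1 -> legal
(2,5): flips 1 -> legal
(3,1): no bracket -> illegal
(3,2): flips 2 -> legal
(3,5): no bracket -> illegal
(3,6): flips 1 -> legal
(4,1): no bracket -> illegal
(4,6): no bracket -> illegal
(5,1): flips 1 -> legal
(5,3): flips 1 -> legal
(5,5): flips 1 -> legal
(5,6): flips 1 -> legal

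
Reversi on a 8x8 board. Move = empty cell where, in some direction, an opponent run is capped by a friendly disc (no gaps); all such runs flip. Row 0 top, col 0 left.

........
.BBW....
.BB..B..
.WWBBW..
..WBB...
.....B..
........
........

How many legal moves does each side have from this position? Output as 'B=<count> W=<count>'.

Answer: B=10 W=8

Derivation:
-- B to move --
(0,2): no bracket -> illegal
(0,3): no bracket -> illegal
(0,4): flips 1 -> legal
(1,4): flips 1 -> legal
(2,0): no bracket -> illegal
(2,3): no bracket -> illegal
(2,4): no bracket -> illegal
(2,6): flips 1 -> legal
(3,0): flips 2 -> legal
(3,6): flips 1 -> legal
(4,0): flips 1 -> legal
(4,1): flips 2 -> legal
(4,5): flips 1 -> legal
(4,6): no bracket -> illegal
(5,1): flips 1 -> legal
(5,2): flips 2 -> legal
(5,3): no bracket -> illegal
B mobility = 10
-- W to move --
(0,0): no bracket -> illegal
(0,1): flips 2 -> legal
(0,2): flips 2 -> legal
(0,3): no bracket -> illegal
(1,0): flips 3 -> legal
(1,4): no bracket -> illegal
(1,5): flips 1 -> legal
(1,6): no bracket -> illegal
(2,0): no bracket -> illegal
(2,3): no bracket -> illegal
(2,4): flips 1 -> legal
(2,6): no bracket -> illegal
(3,0): no bracket -> illegal
(3,6): no bracket -> illegal
(4,5): flips 2 -> legal
(4,6): no bracket -> illegal
(5,2): no bracket -> illegal
(5,3): flips 1 -> legal
(5,4): flips 1 -> legal
(5,6): no bracket -> illegal
(6,4): no bracket -> illegal
(6,5): no bracket -> illegal
(6,6): no bracket -> illegal
W mobility = 8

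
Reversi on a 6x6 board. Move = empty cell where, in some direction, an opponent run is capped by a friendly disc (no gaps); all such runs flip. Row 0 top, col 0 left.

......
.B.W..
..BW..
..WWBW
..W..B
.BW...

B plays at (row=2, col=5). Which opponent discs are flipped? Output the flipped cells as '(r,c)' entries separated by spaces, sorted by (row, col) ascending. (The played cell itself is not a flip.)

Dir NW: first cell '.' (not opp) -> no flip
Dir N: first cell '.' (not opp) -> no flip
Dir NE: edge -> no flip
Dir W: first cell '.' (not opp) -> no flip
Dir E: edge -> no flip
Dir SW: first cell 'B' (not opp) -> no flip
Dir S: opp run (3,5) capped by B -> flip
Dir SE: edge -> no flip

Answer: (3,5)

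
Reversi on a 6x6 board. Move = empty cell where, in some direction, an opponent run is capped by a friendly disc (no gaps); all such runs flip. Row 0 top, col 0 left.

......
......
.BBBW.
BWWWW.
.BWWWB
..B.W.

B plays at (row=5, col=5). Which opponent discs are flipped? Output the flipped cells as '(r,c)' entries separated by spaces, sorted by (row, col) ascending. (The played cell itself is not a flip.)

Answer: (3,3) (4,4)

Derivation:
Dir NW: opp run (4,4) (3,3) capped by B -> flip
Dir N: first cell 'B' (not opp) -> no flip
Dir NE: edge -> no flip
Dir W: opp run (5,4), next='.' -> no flip
Dir E: edge -> no flip
Dir SW: edge -> no flip
Dir S: edge -> no flip
Dir SE: edge -> no flip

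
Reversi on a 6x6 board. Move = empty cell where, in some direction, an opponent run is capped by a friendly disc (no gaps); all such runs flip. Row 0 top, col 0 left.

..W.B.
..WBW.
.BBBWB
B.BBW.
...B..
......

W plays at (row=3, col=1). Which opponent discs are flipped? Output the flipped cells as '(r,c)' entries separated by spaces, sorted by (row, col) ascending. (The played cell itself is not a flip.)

Answer: (3,2) (3,3)

Derivation:
Dir NW: first cell '.' (not opp) -> no flip
Dir N: opp run (2,1), next='.' -> no flip
Dir NE: opp run (2,2) (1,3) (0,4), next=edge -> no flip
Dir W: opp run (3,0), next=edge -> no flip
Dir E: opp run (3,2) (3,3) capped by W -> flip
Dir SW: first cell '.' (not opp) -> no flip
Dir S: first cell '.' (not opp) -> no flip
Dir SE: first cell '.' (not opp) -> no flip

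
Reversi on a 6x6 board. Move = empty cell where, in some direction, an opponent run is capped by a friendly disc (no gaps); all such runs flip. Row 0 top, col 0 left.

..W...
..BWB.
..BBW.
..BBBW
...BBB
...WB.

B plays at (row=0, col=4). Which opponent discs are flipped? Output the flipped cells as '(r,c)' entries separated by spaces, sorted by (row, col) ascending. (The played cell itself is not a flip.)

Answer: (1,3)

Derivation:
Dir NW: edge -> no flip
Dir N: edge -> no flip
Dir NE: edge -> no flip
Dir W: first cell '.' (not opp) -> no flip
Dir E: first cell '.' (not opp) -> no flip
Dir SW: opp run (1,3) capped by B -> flip
Dir S: first cell 'B' (not opp) -> no flip
Dir SE: first cell '.' (not opp) -> no flip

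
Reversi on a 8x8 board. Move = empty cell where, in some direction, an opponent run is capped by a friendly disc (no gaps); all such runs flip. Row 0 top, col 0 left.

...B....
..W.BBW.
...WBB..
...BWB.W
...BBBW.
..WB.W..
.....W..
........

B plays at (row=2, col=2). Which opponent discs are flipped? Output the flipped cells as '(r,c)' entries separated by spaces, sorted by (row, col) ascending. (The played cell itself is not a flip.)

Dir NW: first cell '.' (not opp) -> no flip
Dir N: opp run (1,2), next='.' -> no flip
Dir NE: first cell '.' (not opp) -> no flip
Dir W: first cell '.' (not opp) -> no flip
Dir E: opp run (2,3) capped by B -> flip
Dir SW: first cell '.' (not opp) -> no flip
Dir S: first cell '.' (not opp) -> no flip
Dir SE: first cell 'B' (not opp) -> no flip

Answer: (2,3)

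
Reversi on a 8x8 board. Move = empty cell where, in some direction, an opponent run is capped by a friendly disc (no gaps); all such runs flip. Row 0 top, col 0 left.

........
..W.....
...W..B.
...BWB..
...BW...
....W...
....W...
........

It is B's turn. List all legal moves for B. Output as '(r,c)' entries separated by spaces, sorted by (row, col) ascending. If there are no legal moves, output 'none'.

(0,1): no bracket -> illegal
(0,2): no bracket -> illegal
(0,3): no bracket -> illegal
(1,1): no bracket -> illegal
(1,3): flips 1 -> legal
(1,4): no bracket -> illegal
(2,1): no bracket -> illegal
(2,2): no bracket -> illegal
(2,4): no bracket -> illegal
(2,5): flips 1 -> legal
(3,2): no bracket -> illegal
(4,5): flips 1 -> legal
(5,3): flips 1 -> legal
(5,5): flips 1 -> legal
(6,3): no bracket -> illegal
(6,5): flips 1 -> legal
(7,3): no bracket -> illegal
(7,4): no bracket -> illegal
(7,5): no bracket -> illegal

Answer: (1,3) (2,5) (4,5) (5,3) (5,5) (6,5)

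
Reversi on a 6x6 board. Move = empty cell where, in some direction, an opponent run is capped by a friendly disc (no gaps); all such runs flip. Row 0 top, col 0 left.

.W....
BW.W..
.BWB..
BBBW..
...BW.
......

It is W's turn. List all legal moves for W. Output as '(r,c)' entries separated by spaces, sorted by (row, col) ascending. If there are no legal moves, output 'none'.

Answer: (2,0) (2,4) (4,0) (4,1) (4,2) (5,3)

Derivation:
(0,0): no bracket -> illegal
(1,2): no bracket -> illegal
(1,4): no bracket -> illegal
(2,0): flips 1 -> legal
(2,4): flips 1 -> legal
(3,4): no bracket -> illegal
(4,0): flips 1 -> legal
(4,1): flips 2 -> legal
(4,2): flips 2 -> legal
(5,2): no bracket -> illegal
(5,3): flips 1 -> legal
(5,4): no bracket -> illegal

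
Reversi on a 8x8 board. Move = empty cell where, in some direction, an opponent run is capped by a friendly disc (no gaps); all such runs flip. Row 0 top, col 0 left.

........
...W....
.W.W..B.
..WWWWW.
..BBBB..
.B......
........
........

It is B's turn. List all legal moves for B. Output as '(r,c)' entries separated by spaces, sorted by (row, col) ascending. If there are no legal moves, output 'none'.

(0,2): no bracket -> illegal
(0,3): flips 3 -> legal
(0,4): no bracket -> illegal
(1,0): flips 2 -> legal
(1,1): no bracket -> illegal
(1,2): flips 2 -> legal
(1,4): no bracket -> illegal
(2,0): no bracket -> illegal
(2,2): flips 2 -> legal
(2,4): flips 2 -> legal
(2,5): flips 2 -> legal
(2,7): flips 1 -> legal
(3,0): no bracket -> illegal
(3,1): no bracket -> illegal
(3,7): no bracket -> illegal
(4,1): no bracket -> illegal
(4,6): flips 1 -> legal
(4,7): no bracket -> illegal

Answer: (0,3) (1,0) (1,2) (2,2) (2,4) (2,5) (2,7) (4,6)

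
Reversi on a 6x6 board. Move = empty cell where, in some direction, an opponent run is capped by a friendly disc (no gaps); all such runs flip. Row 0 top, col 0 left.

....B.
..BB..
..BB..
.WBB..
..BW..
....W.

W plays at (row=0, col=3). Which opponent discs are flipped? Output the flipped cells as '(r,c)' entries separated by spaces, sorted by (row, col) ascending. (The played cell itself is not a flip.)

Dir NW: edge -> no flip
Dir N: edge -> no flip
Dir NE: edge -> no flip
Dir W: first cell '.' (not opp) -> no flip
Dir E: opp run (0,4), next='.' -> no flip
Dir SW: opp run (1,2), next='.' -> no flip
Dir S: opp run (1,3) (2,3) (3,3) capped by W -> flip
Dir SE: first cell '.' (not opp) -> no flip

Answer: (1,3) (2,3) (3,3)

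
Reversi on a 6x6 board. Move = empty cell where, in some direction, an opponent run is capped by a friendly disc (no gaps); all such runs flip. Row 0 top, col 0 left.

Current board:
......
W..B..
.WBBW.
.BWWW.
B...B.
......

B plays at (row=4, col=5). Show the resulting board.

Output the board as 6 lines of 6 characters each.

Answer: ......
W..B..
.WBBW.
.BWWB.
B...BB
......

Derivation:
Place B at (4,5); scan 8 dirs for brackets.
Dir NW: opp run (3,4) capped by B -> flip
Dir N: first cell '.' (not opp) -> no flip
Dir NE: edge -> no flip
Dir W: first cell 'B' (not opp) -> no flip
Dir E: edge -> no flip
Dir SW: first cell '.' (not opp) -> no flip
Dir S: first cell '.' (not opp) -> no flip
Dir SE: edge -> no flip
All flips: (3,4)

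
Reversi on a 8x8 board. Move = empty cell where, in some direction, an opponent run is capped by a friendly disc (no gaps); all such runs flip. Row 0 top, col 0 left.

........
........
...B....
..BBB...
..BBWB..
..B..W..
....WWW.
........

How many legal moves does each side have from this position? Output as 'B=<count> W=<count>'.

Answer: B=3 W=5

Derivation:
-- B to move --
(3,5): no bracket -> illegal
(4,6): no bracket -> illegal
(5,3): no bracket -> illegal
(5,4): flips 1 -> legal
(5,6): no bracket -> illegal
(5,7): no bracket -> illegal
(6,3): no bracket -> illegal
(6,7): no bracket -> illegal
(7,3): no bracket -> illegal
(7,4): no bracket -> illegal
(7,5): flips 2 -> legal
(7,6): no bracket -> illegal
(7,7): flips 3 -> legal
B mobility = 3
-- W to move --
(1,2): no bracket -> illegal
(1,3): no bracket -> illegal
(1,4): no bracket -> illegal
(2,1): no bracket -> illegal
(2,2): flips 1 -> legal
(2,4): flips 1 -> legal
(2,5): no bracket -> illegal
(3,1): no bracket -> illegal
(3,5): flips 1 -> legal
(3,6): no bracket -> illegal
(4,1): flips 2 -> legal
(4,6): flips 1 -> legal
(5,1): no bracket -> illegal
(5,3): no bracket -> illegal
(5,4): no bracket -> illegal
(5,6): no bracket -> illegal
(6,1): no bracket -> illegal
(6,2): no bracket -> illegal
(6,3): no bracket -> illegal
W mobility = 5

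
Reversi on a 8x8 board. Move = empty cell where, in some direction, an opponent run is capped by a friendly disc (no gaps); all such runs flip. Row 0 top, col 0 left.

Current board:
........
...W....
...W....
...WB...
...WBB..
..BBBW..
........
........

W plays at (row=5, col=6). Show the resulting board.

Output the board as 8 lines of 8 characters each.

Answer: ........
...W....
...W....
...WW...
...WBW..
..BBBWW.
........
........

Derivation:
Place W at (5,6); scan 8 dirs for brackets.
Dir NW: opp run (4,5) (3,4) capped by W -> flip
Dir N: first cell '.' (not opp) -> no flip
Dir NE: first cell '.' (not opp) -> no flip
Dir W: first cell 'W' (not opp) -> no flip
Dir E: first cell '.' (not opp) -> no flip
Dir SW: first cell '.' (not opp) -> no flip
Dir S: first cell '.' (not opp) -> no flip
Dir SE: first cell '.' (not opp) -> no flip
All flips: (3,4) (4,5)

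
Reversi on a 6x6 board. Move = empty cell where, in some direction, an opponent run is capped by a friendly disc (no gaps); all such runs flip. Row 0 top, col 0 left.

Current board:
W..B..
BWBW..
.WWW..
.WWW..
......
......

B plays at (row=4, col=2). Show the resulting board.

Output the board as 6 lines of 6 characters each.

Answer: W..B..
BWBW..
.WBW..
.WBW..
..B...
......

Derivation:
Place B at (4,2); scan 8 dirs for brackets.
Dir NW: opp run (3,1), next='.' -> no flip
Dir N: opp run (3,2) (2,2) capped by B -> flip
Dir NE: opp run (3,3), next='.' -> no flip
Dir W: first cell '.' (not opp) -> no flip
Dir E: first cell '.' (not opp) -> no flip
Dir SW: first cell '.' (not opp) -> no flip
Dir S: first cell '.' (not opp) -> no flip
Dir SE: first cell '.' (not opp) -> no flip
All flips: (2,2) (3,2)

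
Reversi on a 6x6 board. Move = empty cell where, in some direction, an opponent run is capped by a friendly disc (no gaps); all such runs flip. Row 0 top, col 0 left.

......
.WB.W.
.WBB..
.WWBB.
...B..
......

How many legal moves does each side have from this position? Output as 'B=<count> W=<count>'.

-- B to move --
(0,0): flips 1 -> legal
(0,1): no bracket -> illegal
(0,2): no bracket -> illegal
(0,3): no bracket -> illegal
(0,4): no bracket -> illegal
(0,5): flips 1 -> legal
(1,0): flips 3 -> legal
(1,3): no bracket -> illegal
(1,5): no bracket -> illegal
(2,0): flips 1 -> legal
(2,4): no bracket -> illegal
(2,5): no bracket -> illegal
(3,0): flips 3 -> legal
(4,0): flips 1 -> legal
(4,1): flips 1 -> legal
(4,2): flips 1 -> legal
B mobility = 8
-- W to move --
(0,1): no bracket -> illegal
(0,2): flips 2 -> legal
(0,3): flips 1 -> legal
(1,3): flips 2 -> legal
(2,4): flips 2 -> legal
(2,5): no bracket -> illegal
(3,5): flips 2 -> legal
(4,2): no bracket -> illegal
(4,4): flips 2 -> legal
(4,5): no bracket -> illegal
(5,2): no bracket -> illegal
(5,3): no bracket -> illegal
(5,4): flips 1 -> legal
W mobility = 7

Answer: B=8 W=7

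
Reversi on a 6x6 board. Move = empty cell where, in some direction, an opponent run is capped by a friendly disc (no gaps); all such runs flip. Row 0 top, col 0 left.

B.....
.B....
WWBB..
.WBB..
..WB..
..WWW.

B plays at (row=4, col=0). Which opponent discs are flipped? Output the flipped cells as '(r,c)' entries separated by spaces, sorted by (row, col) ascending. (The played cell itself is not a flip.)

Answer: (3,1)

Derivation:
Dir NW: edge -> no flip
Dir N: first cell '.' (not opp) -> no flip
Dir NE: opp run (3,1) capped by B -> flip
Dir W: edge -> no flip
Dir E: first cell '.' (not opp) -> no flip
Dir SW: edge -> no flip
Dir S: first cell '.' (not opp) -> no flip
Dir SE: first cell '.' (not opp) -> no flip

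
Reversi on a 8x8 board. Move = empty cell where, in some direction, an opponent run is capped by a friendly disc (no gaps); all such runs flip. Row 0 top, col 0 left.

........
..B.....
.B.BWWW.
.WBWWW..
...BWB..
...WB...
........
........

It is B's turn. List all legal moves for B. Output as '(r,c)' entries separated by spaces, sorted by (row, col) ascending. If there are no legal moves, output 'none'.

(1,3): no bracket -> illegal
(1,4): flips 3 -> legal
(1,5): flips 2 -> legal
(1,6): flips 2 -> legal
(1,7): no bracket -> illegal
(2,0): no bracket -> illegal
(2,2): no bracket -> illegal
(2,7): flips 3 -> legal
(3,0): flips 1 -> legal
(3,6): flips 3 -> legal
(3,7): no bracket -> illegal
(4,0): no bracket -> illegal
(4,1): flips 1 -> legal
(4,2): no bracket -> illegal
(4,6): no bracket -> illegal
(5,2): flips 1 -> legal
(5,5): no bracket -> illegal
(6,2): no bracket -> illegal
(6,3): flips 1 -> legal
(6,4): no bracket -> illegal

Answer: (1,4) (1,5) (1,6) (2,7) (3,0) (3,6) (4,1) (5,2) (6,3)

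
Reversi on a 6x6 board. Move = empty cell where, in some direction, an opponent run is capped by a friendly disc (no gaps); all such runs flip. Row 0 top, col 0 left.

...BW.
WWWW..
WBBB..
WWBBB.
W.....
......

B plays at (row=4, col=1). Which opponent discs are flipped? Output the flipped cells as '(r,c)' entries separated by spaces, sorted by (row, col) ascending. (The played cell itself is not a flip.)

Answer: (3,1)

Derivation:
Dir NW: opp run (3,0), next=edge -> no flip
Dir N: opp run (3,1) capped by B -> flip
Dir NE: first cell 'B' (not opp) -> no flip
Dir W: opp run (4,0), next=edge -> no flip
Dir E: first cell '.' (not opp) -> no flip
Dir SW: first cell '.' (not opp) -> no flip
Dir S: first cell '.' (not opp) -> no flip
Dir SE: first cell '.' (not opp) -> no flip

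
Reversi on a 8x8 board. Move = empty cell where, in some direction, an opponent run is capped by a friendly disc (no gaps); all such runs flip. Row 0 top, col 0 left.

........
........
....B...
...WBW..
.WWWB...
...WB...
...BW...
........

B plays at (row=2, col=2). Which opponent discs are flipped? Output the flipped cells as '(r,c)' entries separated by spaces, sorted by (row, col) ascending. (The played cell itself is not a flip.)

Dir NW: first cell '.' (not opp) -> no flip
Dir N: first cell '.' (not opp) -> no flip
Dir NE: first cell '.' (not opp) -> no flip
Dir W: first cell '.' (not opp) -> no flip
Dir E: first cell '.' (not opp) -> no flip
Dir SW: first cell '.' (not opp) -> no flip
Dir S: first cell '.' (not opp) -> no flip
Dir SE: opp run (3,3) capped by B -> flip

Answer: (3,3)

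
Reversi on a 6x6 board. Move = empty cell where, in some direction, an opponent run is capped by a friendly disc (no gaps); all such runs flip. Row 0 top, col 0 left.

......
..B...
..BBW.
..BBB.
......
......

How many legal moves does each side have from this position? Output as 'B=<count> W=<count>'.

-- B to move --
(1,3): no bracket -> illegal
(1,4): flips 1 -> legal
(1,5): flips 1 -> legal
(2,5): flips 1 -> legal
(3,5): no bracket -> illegal
B mobility = 3
-- W to move --
(0,1): no bracket -> illegal
(0,2): no bracket -> illegal
(0,3): no bracket -> illegal
(1,1): no bracket -> illegal
(1,3): no bracket -> illegal
(1,4): no bracket -> illegal
(2,1): flips 2 -> legal
(2,5): no bracket -> illegal
(3,1): no bracket -> illegal
(3,5): no bracket -> illegal
(4,1): no bracket -> illegal
(4,2): flips 1 -> legal
(4,3): no bracket -> illegal
(4,4): flips 1 -> legal
(4,5): no bracket -> illegal
W mobility = 3

Answer: B=3 W=3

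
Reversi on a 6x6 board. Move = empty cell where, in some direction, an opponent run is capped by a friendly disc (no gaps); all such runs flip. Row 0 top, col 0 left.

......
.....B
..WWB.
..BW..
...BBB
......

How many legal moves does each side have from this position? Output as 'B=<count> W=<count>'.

Answer: B=7 W=6

Derivation:
-- B to move --
(1,1): flips 2 -> legal
(1,2): flips 1 -> legal
(1,3): flips 2 -> legal
(1,4): flips 1 -> legal
(2,1): flips 2 -> legal
(3,1): no bracket -> illegal
(3,4): flips 1 -> legal
(4,2): flips 1 -> legal
B mobility = 7
-- W to move --
(0,4): no bracket -> illegal
(0,5): no bracket -> illegal
(1,3): no bracket -> illegal
(1,4): no bracket -> illegal
(2,1): no bracket -> illegal
(2,5): flips 1 -> legal
(3,1): flips 1 -> legal
(3,4): no bracket -> illegal
(3,5): no bracket -> illegal
(4,1): flips 1 -> legal
(4,2): flips 1 -> legal
(5,2): no bracket -> illegal
(5,3): flips 1 -> legal
(5,4): no bracket -> illegal
(5,5): flips 1 -> legal
W mobility = 6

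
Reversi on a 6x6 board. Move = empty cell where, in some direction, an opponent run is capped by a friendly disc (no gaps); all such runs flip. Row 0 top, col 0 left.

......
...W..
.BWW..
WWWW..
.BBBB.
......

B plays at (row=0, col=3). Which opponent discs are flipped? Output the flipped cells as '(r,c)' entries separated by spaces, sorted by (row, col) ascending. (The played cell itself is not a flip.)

Answer: (1,3) (2,3) (3,3)

Derivation:
Dir NW: edge -> no flip
Dir N: edge -> no flip
Dir NE: edge -> no flip
Dir W: first cell '.' (not opp) -> no flip
Dir E: first cell '.' (not opp) -> no flip
Dir SW: first cell '.' (not opp) -> no flip
Dir S: opp run (1,3) (2,3) (3,3) capped by B -> flip
Dir SE: first cell '.' (not opp) -> no flip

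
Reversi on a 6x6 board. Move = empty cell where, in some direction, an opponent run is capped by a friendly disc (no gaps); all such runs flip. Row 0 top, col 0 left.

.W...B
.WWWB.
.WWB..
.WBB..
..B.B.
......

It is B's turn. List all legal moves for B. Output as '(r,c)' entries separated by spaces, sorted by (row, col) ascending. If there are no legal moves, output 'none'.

(0,0): flips 2 -> legal
(0,2): flips 2 -> legal
(0,3): flips 1 -> legal
(0,4): no bracket -> illegal
(1,0): flips 4 -> legal
(2,0): flips 3 -> legal
(2,4): no bracket -> illegal
(3,0): flips 1 -> legal
(4,0): no bracket -> illegal
(4,1): no bracket -> illegal

Answer: (0,0) (0,2) (0,3) (1,0) (2,0) (3,0)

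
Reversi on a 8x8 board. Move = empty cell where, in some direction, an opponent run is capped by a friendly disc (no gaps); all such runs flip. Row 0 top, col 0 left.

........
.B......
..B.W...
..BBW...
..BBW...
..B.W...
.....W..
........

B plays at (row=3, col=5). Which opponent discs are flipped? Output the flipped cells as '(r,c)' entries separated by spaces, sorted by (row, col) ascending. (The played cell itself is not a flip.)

Dir NW: opp run (2,4), next='.' -> no flip
Dir N: first cell '.' (not opp) -> no flip
Dir NE: first cell '.' (not opp) -> no flip
Dir W: opp run (3,4) capped by B -> flip
Dir E: first cell '.' (not opp) -> no flip
Dir SW: opp run (4,4), next='.' -> no flip
Dir S: first cell '.' (not opp) -> no flip
Dir SE: first cell '.' (not opp) -> no flip

Answer: (3,4)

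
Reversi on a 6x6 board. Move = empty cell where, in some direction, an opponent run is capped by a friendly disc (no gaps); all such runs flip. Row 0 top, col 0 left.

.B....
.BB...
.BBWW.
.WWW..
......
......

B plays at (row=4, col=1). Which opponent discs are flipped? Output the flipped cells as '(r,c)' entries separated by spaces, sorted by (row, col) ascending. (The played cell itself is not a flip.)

Answer: (3,1)

Derivation:
Dir NW: first cell '.' (not opp) -> no flip
Dir N: opp run (3,1) capped by B -> flip
Dir NE: opp run (3,2) (2,3), next='.' -> no flip
Dir W: first cell '.' (not opp) -> no flip
Dir E: first cell '.' (not opp) -> no flip
Dir SW: first cell '.' (not opp) -> no flip
Dir S: first cell '.' (not opp) -> no flip
Dir SE: first cell '.' (not opp) -> no flip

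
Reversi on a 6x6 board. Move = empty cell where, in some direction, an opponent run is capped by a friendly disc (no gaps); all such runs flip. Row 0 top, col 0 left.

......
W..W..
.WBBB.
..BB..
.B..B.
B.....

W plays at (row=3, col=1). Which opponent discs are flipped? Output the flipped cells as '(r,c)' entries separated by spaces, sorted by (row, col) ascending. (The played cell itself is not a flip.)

Answer: (2,2)

Derivation:
Dir NW: first cell '.' (not opp) -> no flip
Dir N: first cell 'W' (not opp) -> no flip
Dir NE: opp run (2,2) capped by W -> flip
Dir W: first cell '.' (not opp) -> no flip
Dir E: opp run (3,2) (3,3), next='.' -> no flip
Dir SW: first cell '.' (not opp) -> no flip
Dir S: opp run (4,1), next='.' -> no flip
Dir SE: first cell '.' (not opp) -> no flip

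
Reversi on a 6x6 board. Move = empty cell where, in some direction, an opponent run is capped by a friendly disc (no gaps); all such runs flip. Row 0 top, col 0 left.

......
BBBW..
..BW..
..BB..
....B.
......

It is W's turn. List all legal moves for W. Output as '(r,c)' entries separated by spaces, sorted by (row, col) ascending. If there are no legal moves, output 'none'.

Answer: (0,1) (2,1) (3,1) (4,1) (4,3)

Derivation:
(0,0): no bracket -> illegal
(0,1): flips 1 -> legal
(0,2): no bracket -> illegal
(0,3): no bracket -> illegal
(2,0): no bracket -> illegal
(2,1): flips 1 -> legal
(2,4): no bracket -> illegal
(3,1): flips 1 -> legal
(3,4): no bracket -> illegal
(3,5): no bracket -> illegal
(4,1): flips 1 -> legal
(4,2): no bracket -> illegal
(4,3): flips 1 -> legal
(4,5): no bracket -> illegal
(5,3): no bracket -> illegal
(5,4): no bracket -> illegal
(5,5): no bracket -> illegal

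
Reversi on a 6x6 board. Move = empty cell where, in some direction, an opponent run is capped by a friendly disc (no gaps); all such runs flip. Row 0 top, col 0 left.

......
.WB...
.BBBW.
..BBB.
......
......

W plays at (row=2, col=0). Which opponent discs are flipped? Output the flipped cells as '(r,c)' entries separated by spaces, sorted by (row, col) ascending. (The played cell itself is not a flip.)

Dir NW: edge -> no flip
Dir N: first cell '.' (not opp) -> no flip
Dir NE: first cell 'W' (not opp) -> no flip
Dir W: edge -> no flip
Dir E: opp run (2,1) (2,2) (2,3) capped by W -> flip
Dir SW: edge -> no flip
Dir S: first cell '.' (not opp) -> no flip
Dir SE: first cell '.' (not opp) -> no flip

Answer: (2,1) (2,2) (2,3)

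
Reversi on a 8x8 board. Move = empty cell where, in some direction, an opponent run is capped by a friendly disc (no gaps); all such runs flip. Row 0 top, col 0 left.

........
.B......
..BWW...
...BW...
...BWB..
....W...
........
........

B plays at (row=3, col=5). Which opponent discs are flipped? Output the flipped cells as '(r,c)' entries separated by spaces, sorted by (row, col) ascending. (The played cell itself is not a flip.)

Dir NW: opp run (2,4), next='.' -> no flip
Dir N: first cell '.' (not opp) -> no flip
Dir NE: first cell '.' (not opp) -> no flip
Dir W: opp run (3,4) capped by B -> flip
Dir E: first cell '.' (not opp) -> no flip
Dir SW: opp run (4,4), next='.' -> no flip
Dir S: first cell 'B' (not opp) -> no flip
Dir SE: first cell '.' (not opp) -> no flip

Answer: (3,4)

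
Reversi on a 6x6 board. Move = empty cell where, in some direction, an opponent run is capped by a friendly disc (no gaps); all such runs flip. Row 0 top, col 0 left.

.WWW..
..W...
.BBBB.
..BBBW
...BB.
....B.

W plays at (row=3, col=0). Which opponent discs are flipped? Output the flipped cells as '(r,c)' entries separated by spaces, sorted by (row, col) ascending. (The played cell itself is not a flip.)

Dir NW: edge -> no flip
Dir N: first cell '.' (not opp) -> no flip
Dir NE: opp run (2,1) capped by W -> flip
Dir W: edge -> no flip
Dir E: first cell '.' (not opp) -> no flip
Dir SW: edge -> no flip
Dir S: first cell '.' (not opp) -> no flip
Dir SE: first cell '.' (not opp) -> no flip

Answer: (2,1)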